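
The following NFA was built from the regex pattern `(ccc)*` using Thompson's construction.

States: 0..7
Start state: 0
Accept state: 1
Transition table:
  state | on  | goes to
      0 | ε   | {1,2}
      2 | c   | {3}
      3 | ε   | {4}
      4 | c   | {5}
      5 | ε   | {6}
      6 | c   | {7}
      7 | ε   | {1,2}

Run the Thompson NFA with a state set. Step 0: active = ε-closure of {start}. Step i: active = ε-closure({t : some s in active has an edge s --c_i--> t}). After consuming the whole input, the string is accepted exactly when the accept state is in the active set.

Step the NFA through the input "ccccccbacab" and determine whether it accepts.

S₀ = ε-closure({0}) = {0,1,2}
'c' @ 1: {3,4}
'c' @ 2: {5,6}
'c' @ 3: {1,2,7}  ✓accept
'c' @ 4: {3,4}
'c' @ 5: {5,6}
'c' @ 6: {1,2,7}  ✓accept
'b' @ 7: {}  — no active states
rest 'acab' ignored (set empty)
final: {}; accept 1 not in set

Answer: REJECT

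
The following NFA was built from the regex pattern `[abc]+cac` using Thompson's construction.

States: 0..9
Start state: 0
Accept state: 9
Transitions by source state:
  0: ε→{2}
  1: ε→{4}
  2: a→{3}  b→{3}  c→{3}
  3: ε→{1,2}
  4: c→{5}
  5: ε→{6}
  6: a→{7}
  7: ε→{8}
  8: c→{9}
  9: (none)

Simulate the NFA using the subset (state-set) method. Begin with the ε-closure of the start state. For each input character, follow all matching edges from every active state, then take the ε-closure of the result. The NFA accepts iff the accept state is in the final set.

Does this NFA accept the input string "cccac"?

S₀ = ε-closure({0}) = {0,2}
'c' @ 1: {1,2,3,4}
'c' @ 2: {1,2,3,4,5,6}
'c' @ 3: {1,2,3,4,5,6}
'a' @ 4: {1,2,3,4,7,8}
'c' @ 5: {1,2,3,4,5,6,9}  ✓accept
after full input: {1,2,3,4,5,6,9}  (accept=9 in)

Answer: ACCEPT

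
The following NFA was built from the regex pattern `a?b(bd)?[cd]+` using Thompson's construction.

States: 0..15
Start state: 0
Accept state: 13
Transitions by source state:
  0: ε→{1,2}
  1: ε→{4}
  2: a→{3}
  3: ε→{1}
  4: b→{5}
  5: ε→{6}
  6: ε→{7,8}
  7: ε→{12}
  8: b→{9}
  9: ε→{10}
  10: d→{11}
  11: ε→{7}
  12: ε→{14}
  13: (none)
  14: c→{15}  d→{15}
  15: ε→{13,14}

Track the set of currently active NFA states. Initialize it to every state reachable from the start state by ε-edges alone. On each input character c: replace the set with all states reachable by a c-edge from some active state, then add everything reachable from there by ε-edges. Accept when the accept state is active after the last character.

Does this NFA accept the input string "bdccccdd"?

start: ε-closure({0}) = {0,1,2,4}
'b' @ 1: {5,6,7,8,12,14}
'd' @ 2: {13,14,15}  ✓accept
'c' @ 3: {13,14,15}  ✓accept
'c' @ 4: {13,14,15}  ✓accept
'c' @ 5: {13,14,15}  ✓accept
'c' @ 6: {13,14,15}  ✓accept
'd' @ 7: {13,14,15}  ✓accept
'd' @ 8: {13,14,15}  ✓accept
final: {13,14,15}; accept 13 in set

Answer: ACCEPT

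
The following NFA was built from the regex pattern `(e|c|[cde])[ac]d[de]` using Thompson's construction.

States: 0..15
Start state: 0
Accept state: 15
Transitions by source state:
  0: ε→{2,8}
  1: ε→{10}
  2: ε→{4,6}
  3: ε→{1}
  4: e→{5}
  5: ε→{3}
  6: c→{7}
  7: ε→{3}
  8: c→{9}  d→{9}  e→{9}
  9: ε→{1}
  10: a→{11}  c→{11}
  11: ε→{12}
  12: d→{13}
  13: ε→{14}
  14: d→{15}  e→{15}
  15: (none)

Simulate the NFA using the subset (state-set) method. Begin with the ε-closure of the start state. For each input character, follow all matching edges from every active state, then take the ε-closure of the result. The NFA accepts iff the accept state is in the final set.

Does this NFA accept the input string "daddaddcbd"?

start: ε-closure({0}) = {0,2,4,6,8}
'd' @ 1: {1,9,10}
'a' @ 2: {11,12}
'd' @ 3: {13,14}
'd' @ 4: {15}  [accepting]
'a' @ 5: {}  — no active states
rest 'ddcbd' ignored (set empty)
after full input: {}  (accept=15 not in)

Answer: REJECT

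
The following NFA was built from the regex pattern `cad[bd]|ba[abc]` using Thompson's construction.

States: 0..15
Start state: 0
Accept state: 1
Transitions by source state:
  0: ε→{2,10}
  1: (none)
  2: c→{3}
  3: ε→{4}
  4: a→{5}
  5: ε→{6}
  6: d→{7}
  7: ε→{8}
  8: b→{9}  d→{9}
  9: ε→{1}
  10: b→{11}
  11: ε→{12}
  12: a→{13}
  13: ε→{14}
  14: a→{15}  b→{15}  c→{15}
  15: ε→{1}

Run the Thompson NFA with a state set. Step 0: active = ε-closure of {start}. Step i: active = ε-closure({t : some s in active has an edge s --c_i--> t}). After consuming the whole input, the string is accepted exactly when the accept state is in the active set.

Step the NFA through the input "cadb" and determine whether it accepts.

initial (ε-close {0}): {0,2,10}
'c' @ 1: {3,4}
'a' @ 2: {5,6}
'd' @ 3: {7,8}
'b' @ 4: {1,9}  [accepting]
after full input: {1,9}  (accept=1 in)

Answer: ACCEPT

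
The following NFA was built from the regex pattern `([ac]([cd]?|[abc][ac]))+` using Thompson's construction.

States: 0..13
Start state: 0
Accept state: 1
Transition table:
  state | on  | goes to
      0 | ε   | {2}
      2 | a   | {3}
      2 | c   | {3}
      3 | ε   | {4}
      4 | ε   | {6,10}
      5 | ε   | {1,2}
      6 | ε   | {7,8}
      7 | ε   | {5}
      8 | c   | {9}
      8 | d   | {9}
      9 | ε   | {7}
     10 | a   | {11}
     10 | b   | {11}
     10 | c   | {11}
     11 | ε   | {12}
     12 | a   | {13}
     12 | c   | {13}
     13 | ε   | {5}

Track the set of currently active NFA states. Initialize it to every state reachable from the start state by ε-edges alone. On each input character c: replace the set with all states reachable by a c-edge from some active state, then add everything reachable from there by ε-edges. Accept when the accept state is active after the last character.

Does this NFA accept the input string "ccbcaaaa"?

S₀ = ε-closure({0}) = {0,2}
'c' @ 1: {1,2,3,4,5,6,7,8,10}  (accept∈set)
'c' @ 2: {1,2,3,4,5,6,7,8,9,10,11,12}  (accept∈set)
'b' @ 3: {11,12}
'c' @ 4: {1,2,5,13}  (accept∈set)
'a' @ 5: {1,2,3,4,5,6,7,8,10}  (accept∈set)
'a' @ 6: {1,2,3,4,5,6,7,8,10,11,12}  (accept∈set)
'a' @ 7: {1,2,3,4,5,6,7,8,10,11,12,13}  (accept∈set)
'a' @ 8: {1,2,3,4,5,6,7,8,10,11,12,13}  (accept∈set)
final: {1,2,3,4,5,6,7,8,10,11,12,13}; accept 1 in set

Answer: ACCEPT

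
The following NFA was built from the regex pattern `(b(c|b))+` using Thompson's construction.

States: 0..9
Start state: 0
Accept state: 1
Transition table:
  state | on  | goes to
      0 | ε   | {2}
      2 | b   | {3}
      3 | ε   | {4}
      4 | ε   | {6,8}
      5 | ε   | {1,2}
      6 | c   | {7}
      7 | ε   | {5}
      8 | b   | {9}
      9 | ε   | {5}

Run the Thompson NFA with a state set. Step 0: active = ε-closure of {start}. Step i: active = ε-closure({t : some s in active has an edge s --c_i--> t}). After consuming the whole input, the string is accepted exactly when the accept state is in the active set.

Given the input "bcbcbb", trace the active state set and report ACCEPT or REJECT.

initial (ε-close {0}): {0,2}
'b' @ 1: {3,4,6,8}
'c' @ 2: {1,2,5,7}  [accepting]
'b' @ 3: {3,4,6,8}
'c' @ 4: {1,2,5,7}  [accepting]
'b' @ 5: {3,4,6,8}
'b' @ 6: {1,2,5,9}  [accepting]
final: {1,2,5,9}; accept 1 in set

Answer: ACCEPT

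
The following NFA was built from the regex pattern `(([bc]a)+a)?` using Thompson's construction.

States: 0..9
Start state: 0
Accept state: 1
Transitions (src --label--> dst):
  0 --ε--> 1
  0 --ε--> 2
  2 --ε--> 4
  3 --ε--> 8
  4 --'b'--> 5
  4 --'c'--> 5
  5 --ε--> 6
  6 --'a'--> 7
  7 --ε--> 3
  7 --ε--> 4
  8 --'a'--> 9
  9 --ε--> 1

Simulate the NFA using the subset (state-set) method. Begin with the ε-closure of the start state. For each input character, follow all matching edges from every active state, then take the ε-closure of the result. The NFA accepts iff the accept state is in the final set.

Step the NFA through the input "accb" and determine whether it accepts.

initial (ε-close {0}): {0,1,2,4}
'a' @ 1: {}  — dead — no transitions
rest 'ccb' ignored (set empty)
after full input: {}  (accept=1 not in)

Answer: REJECT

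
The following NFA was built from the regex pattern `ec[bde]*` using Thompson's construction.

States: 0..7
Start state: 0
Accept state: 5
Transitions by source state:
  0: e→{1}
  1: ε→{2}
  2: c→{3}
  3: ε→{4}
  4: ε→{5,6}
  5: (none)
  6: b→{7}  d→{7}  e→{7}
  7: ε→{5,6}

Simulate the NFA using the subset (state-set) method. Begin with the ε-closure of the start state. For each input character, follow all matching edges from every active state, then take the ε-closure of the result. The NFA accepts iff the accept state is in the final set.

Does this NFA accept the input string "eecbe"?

Answer: REJECT

Steps:
initial (ε-close {0}): {0}
'e' @ 1: {1,2}
'e' @ 2: {}  — state set empty
rest 'cbe' ignored (set empty)
end set {} — state 5 not in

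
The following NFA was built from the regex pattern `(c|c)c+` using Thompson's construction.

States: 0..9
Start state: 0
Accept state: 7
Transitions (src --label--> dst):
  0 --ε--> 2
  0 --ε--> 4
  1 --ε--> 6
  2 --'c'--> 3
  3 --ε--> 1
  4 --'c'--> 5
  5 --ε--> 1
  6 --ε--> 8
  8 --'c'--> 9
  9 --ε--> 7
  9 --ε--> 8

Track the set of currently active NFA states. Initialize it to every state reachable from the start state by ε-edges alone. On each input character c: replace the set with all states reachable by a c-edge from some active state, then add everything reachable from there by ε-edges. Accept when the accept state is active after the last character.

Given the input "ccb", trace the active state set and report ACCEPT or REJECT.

Answer: REJECT

Derivation:
initial (ε-close {0}): {0,2,4}
'c' @ 1: {1,3,5,6,8}
'c' @ 2: {7,8,9}  (accept∈set)
'b' @ 3: {}  — dead — no transitions
end set {} — state 7 not in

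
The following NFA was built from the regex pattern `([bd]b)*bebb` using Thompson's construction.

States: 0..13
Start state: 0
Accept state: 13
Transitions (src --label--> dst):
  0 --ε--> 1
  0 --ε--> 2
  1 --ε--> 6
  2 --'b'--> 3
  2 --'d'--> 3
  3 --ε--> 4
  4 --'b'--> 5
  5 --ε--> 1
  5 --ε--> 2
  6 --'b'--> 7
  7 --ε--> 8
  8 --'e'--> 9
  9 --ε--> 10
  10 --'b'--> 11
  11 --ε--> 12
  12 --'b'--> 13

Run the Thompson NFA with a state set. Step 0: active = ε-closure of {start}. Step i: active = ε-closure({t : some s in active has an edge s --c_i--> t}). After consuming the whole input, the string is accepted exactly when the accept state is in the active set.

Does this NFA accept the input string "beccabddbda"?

S₀ = ε-closure({0}) = {0,1,2,6}
'b' @ 1: {3,4,7,8}
'e' @ 2: {9,10}
'c' @ 3: {}  — state set empty
rest 'cabddbda' ignored (set empty)
end set {} — state 13 not in

Answer: REJECT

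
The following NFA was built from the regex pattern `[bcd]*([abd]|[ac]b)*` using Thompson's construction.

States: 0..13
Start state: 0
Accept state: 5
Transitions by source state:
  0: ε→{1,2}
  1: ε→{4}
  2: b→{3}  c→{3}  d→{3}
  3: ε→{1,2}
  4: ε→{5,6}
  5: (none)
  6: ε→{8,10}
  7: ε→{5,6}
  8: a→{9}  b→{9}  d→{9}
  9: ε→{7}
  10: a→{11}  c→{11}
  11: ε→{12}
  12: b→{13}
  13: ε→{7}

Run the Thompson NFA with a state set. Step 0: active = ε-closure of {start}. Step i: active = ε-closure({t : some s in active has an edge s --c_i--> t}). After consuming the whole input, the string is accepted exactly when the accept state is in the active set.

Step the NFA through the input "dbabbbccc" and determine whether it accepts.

Answer: REJECT

Steps:
S₀ = ε-closure({0}) = {0,1,2,4,5,6,8,10}
'd' @ 1: {1,2,3,4,5,6,7,8,9,10}  (accept∈set)
'b' @ 2: {1,2,3,4,5,6,7,8,9,10}  (accept∈set)
'a' @ 3: {5,6,7,8,9,10,11,12}  (accept∈set)
'b' @ 4: {5,6,7,8,9,10,13}  (accept∈set)
'b' @ 5: {5,6,7,8,9,10}  (accept∈set)
'b' @ 6: {5,6,7,8,9,10}  (accept∈set)
'c' @ 7: {11,12}
'c' @ 8: {}  — state set empty
rest 'c' ignored (set empty)
final: {}; accept 5 not in set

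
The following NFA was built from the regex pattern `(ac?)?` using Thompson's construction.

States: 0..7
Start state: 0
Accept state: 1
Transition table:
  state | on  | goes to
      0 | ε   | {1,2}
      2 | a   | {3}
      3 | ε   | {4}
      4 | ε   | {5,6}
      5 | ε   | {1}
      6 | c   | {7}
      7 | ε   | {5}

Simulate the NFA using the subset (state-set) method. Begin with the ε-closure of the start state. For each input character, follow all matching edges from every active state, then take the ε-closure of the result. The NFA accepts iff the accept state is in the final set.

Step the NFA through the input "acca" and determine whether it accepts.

start: ε-closure({0}) = {0,1,2}
'a' @ 1: {1,3,4,5,6}  ✓accept
'c' @ 2: {1,5,7}  ✓accept
'c' @ 3: {}  — no active states
rest 'a' ignored (set empty)
final: {}; accept 1 not in set

Answer: REJECT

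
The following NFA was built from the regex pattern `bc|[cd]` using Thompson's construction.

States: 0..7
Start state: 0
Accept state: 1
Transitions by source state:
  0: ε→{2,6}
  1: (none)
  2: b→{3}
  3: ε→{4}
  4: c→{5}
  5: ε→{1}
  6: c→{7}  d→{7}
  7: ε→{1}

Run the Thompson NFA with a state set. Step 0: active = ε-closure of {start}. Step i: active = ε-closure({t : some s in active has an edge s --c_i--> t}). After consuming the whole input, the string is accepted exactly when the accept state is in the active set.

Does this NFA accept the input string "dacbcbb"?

Answer: REJECT

Trace:
start: ε-closure({0}) = {0,2,6}
'd' @ 1: {1,7}  ✓accept
'a' @ 2: {}  — state set empty
rest 'cbcbb' ignored (set empty)
final: {}; accept 1 not in set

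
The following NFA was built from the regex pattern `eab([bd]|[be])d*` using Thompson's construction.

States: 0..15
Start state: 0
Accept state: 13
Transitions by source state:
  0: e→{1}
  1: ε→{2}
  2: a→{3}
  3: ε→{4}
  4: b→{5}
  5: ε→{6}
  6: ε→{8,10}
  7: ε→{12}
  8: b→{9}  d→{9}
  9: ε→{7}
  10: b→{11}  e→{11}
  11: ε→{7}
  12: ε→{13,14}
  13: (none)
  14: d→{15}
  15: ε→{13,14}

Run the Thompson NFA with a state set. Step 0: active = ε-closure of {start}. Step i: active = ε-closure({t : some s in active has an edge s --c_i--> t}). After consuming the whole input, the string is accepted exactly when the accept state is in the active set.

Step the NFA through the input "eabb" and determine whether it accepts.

Answer: ACCEPT

Steps:
initial (ε-close {0}): {0}
'e' @ 1: {1,2}
'a' @ 2: {3,4}
'b' @ 3: {5,6,8,10}
'b' @ 4: {7,9,11,12,13,14}  [accepting]
final: {7,9,11,12,13,14}; accept 13 in set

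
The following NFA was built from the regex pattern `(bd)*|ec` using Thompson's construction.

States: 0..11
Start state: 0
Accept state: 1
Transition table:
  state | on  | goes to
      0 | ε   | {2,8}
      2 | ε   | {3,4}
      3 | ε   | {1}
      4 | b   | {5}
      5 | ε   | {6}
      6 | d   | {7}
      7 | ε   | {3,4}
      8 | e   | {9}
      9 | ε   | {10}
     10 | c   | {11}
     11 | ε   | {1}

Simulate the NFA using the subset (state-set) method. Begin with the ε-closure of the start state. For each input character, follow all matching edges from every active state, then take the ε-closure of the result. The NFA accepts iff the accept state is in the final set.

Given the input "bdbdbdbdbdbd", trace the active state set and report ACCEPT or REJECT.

S₀ = ε-closure({0}) = {0,1,2,3,4,8}
'b' @ 1: {5,6}
'd' @ 2: {1,3,4,7}  (accept∈set)
'b' @ 3: {5,6}
'd' @ 4: {1,3,4,7}  (accept∈set)
'b' @ 5: {5,6}
'd' @ 6: {1,3,4,7}  (accept∈set)
'b' @ 7: {5,6}
'd' @ 8: {1,3,4,7}  (accept∈set)
'b' @ 9: {5,6}
'd' @ 10: {1,3,4,7}  (accept∈set)
'b' @ 11: {5,6}
'd' @ 12: {1,3,4,7}  (accept∈set)
end set {1,3,4,7} — state 1 in

Answer: ACCEPT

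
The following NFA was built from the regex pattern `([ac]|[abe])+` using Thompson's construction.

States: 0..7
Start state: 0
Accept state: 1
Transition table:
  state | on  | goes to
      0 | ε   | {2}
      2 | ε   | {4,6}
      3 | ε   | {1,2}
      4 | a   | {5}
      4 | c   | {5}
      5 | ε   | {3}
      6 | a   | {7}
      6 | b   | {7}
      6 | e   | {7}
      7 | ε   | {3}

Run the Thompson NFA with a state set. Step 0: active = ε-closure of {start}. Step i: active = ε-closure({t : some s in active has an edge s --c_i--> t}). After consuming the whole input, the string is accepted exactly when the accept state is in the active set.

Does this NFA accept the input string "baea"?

initial (ε-close {0}): {0,2,4,6}
'b' @ 1: {1,2,3,4,6,7}  [accepting]
'a' @ 2: {1,2,3,4,5,6,7}  [accepting]
'e' @ 3: {1,2,3,4,6,7}  [accepting]
'a' @ 4: {1,2,3,4,5,6,7}  [accepting]
final: {1,2,3,4,5,6,7}; accept 1 in set

Answer: ACCEPT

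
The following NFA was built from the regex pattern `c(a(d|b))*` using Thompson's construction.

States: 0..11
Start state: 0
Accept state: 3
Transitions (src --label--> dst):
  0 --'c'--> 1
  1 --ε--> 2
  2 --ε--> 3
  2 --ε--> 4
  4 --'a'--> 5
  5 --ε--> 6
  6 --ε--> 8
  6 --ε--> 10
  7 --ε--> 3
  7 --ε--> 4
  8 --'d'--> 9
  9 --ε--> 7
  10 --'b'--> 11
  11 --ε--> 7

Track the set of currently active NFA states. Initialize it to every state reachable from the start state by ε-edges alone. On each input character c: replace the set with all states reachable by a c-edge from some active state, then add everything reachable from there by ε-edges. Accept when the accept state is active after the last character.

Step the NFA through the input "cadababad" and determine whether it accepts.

S₀ = ε-closure({0}) = {0}
'c' @ 1: {1,2,3,4}  [accepting]
'a' @ 2: {5,6,8,10}
'd' @ 3: {3,4,7,9}  [accepting]
'a' @ 4: {5,6,8,10}
'b' @ 5: {3,4,7,11}  [accepting]
'a' @ 6: {5,6,8,10}
'b' @ 7: {3,4,7,11}  [accepting]
'a' @ 8: {5,6,8,10}
'd' @ 9: {3,4,7,9}  [accepting]
after full input: {3,4,7,9}  (accept=3 in)

Answer: ACCEPT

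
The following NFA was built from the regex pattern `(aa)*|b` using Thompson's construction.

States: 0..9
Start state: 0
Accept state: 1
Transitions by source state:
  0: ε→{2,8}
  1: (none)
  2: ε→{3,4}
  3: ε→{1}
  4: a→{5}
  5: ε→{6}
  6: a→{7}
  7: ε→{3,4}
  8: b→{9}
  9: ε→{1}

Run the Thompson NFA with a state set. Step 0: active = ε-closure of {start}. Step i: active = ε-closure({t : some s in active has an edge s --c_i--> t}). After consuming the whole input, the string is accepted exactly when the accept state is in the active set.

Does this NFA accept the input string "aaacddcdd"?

start: ε-closure({0}) = {0,1,2,3,4,8}
'a' @ 1: {5,6}
'a' @ 2: {1,3,4,7}  (accept∈set)
'a' @ 3: {5,6}
'c' @ 4: {}  — dead — no transitions
rest 'ddcdd' ignored (set empty)
final: {}; accept 1 not in set

Answer: REJECT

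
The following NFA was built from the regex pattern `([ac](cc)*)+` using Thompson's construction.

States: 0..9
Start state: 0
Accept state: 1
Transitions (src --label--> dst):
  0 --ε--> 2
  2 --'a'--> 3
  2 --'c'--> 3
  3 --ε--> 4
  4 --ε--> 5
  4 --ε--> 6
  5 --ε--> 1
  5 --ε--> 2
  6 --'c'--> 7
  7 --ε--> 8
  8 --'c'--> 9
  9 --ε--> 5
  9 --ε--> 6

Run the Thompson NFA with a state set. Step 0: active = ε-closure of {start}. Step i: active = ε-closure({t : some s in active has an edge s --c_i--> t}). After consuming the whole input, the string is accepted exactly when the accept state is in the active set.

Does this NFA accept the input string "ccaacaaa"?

Answer: ACCEPT

Derivation:
S₀ = ε-closure({0}) = {0,2}
'c' @ 1: {1,2,3,4,5,6}  (accept∈set)
'c' @ 2: {1,2,3,4,5,6,7,8}  (accept∈set)
'a' @ 3: {1,2,3,4,5,6}  (accept∈set)
'a' @ 4: {1,2,3,4,5,6}  (accept∈set)
'c' @ 5: {1,2,3,4,5,6,7,8}  (accept∈set)
'a' @ 6: {1,2,3,4,5,6}  (accept∈set)
'a' @ 7: {1,2,3,4,5,6}  (accept∈set)
'a' @ 8: {1,2,3,4,5,6}  (accept∈set)
final: {1,2,3,4,5,6}; accept 1 in set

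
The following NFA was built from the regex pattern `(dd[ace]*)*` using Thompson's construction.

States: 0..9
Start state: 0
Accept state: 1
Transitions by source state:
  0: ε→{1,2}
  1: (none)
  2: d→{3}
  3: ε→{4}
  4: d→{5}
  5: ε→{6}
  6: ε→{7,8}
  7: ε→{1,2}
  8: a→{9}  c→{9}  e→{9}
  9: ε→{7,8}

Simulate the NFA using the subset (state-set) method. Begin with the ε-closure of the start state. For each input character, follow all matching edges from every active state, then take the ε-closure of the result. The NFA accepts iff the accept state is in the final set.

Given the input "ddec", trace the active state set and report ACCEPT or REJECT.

start: ε-closure({0}) = {0,1,2}
'd' @ 1: {3,4}
'd' @ 2: {1,2,5,6,7,8}  (accept∈set)
'e' @ 3: {1,2,7,8,9}  (accept∈set)
'c' @ 4: {1,2,7,8,9}  (accept∈set)
end set {1,2,7,8,9} — state 1 in

Answer: ACCEPT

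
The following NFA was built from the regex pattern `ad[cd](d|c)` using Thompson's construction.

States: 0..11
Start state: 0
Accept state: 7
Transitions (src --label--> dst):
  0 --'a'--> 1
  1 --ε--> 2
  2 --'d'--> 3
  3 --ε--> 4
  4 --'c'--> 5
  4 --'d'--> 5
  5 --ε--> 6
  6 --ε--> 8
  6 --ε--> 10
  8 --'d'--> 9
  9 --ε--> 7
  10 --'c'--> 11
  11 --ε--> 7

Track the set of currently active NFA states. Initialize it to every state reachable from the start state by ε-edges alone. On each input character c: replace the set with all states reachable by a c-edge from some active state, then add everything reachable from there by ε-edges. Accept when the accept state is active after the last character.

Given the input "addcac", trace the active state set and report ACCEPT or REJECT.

S₀ = ε-closure({0}) = {0}
'a' @ 1: {1,2}
'd' @ 2: {3,4}
'd' @ 3: {5,6,8,10}
'c' @ 4: {7,11}  (accept∈set)
'a' @ 5: {}  — no active states
rest 'c' ignored (set empty)
after full input: {}  (accept=7 not in)

Answer: REJECT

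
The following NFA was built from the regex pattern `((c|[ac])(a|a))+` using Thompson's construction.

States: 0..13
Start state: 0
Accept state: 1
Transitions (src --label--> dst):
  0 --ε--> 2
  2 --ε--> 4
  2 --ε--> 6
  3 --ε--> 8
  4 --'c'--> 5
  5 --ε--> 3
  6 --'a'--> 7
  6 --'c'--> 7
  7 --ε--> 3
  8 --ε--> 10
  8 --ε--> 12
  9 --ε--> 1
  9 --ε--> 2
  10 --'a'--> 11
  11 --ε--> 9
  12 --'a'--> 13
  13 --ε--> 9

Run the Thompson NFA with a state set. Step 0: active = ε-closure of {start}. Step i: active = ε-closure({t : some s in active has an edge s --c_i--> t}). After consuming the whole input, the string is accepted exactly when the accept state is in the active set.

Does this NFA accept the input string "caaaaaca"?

Answer: ACCEPT

Trace:
initial (ε-close {0}): {0,2,4,6}
'c' @ 1: {3,5,7,8,10,12}
'a' @ 2: {1,2,4,6,9,11,13}  (accept∈set)
'a' @ 3: {3,7,8,10,12}
'a' @ 4: {1,2,4,6,9,11,13}  (accept∈set)
'a' @ 5: {3,7,8,10,12}
'a' @ 6: {1,2,4,6,9,11,13}  (accept∈set)
'c' @ 7: {3,5,7,8,10,12}
'a' @ 8: {1,2,4,6,9,11,13}  (accept∈set)
after full input: {1,2,4,6,9,11,13}  (accept=1 in)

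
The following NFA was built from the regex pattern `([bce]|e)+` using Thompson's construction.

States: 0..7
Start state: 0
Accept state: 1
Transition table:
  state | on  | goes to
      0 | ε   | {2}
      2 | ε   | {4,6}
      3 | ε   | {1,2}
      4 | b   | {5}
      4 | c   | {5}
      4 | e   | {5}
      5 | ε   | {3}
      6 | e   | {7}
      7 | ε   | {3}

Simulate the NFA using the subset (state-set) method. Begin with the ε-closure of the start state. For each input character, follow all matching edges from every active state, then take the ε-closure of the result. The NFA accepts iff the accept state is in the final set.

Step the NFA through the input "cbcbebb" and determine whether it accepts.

S₀ = ε-closure({0}) = {0,2,4,6}
'c' @ 1: {1,2,3,4,5,6}  (accept∈set)
'b' @ 2: {1,2,3,4,5,6}  (accept∈set)
'c' @ 3: {1,2,3,4,5,6}  (accept∈set)
'b' @ 4: {1,2,3,4,5,6}  (accept∈set)
'e' @ 5: {1,2,3,4,5,6,7}  (accept∈set)
'b' @ 6: {1,2,3,4,5,6}  (accept∈set)
'b' @ 7: {1,2,3,4,5,6}  (accept∈set)
after full input: {1,2,3,4,5,6}  (accept=1 in)

Answer: ACCEPT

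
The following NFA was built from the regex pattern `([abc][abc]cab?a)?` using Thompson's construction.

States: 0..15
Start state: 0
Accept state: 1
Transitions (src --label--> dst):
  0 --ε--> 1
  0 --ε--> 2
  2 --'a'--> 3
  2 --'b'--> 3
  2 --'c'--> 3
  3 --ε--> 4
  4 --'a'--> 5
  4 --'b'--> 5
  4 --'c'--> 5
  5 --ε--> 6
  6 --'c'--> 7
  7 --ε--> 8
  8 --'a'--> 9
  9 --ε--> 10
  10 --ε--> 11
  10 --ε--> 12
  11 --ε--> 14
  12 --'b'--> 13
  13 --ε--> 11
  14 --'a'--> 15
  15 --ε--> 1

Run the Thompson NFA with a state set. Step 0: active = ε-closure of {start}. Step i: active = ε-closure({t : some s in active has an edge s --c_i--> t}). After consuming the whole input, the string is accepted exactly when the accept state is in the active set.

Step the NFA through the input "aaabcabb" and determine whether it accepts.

Answer: REJECT

Derivation:
initial (ε-close {0}): {0,1,2}
'a' @ 1: {3,4}
'a' @ 2: {5,6}
'a' @ 3: {}  — state set empty
rest 'bcabb' ignored (set empty)
final: {}; accept 1 not in set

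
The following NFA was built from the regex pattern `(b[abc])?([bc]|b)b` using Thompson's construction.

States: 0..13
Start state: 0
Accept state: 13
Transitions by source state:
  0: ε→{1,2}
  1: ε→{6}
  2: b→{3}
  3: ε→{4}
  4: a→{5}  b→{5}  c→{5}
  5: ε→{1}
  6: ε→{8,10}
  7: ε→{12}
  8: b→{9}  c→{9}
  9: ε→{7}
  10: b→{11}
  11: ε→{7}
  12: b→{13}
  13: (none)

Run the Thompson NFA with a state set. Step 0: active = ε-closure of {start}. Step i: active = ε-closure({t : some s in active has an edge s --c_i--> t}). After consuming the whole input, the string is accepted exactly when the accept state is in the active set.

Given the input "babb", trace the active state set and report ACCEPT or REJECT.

Answer: ACCEPT

Steps:
S₀ = ε-closure({0}) = {0,1,2,6,8,10}
'b' @ 1: {3,4,7,9,11,12}
'a' @ 2: {1,5,6,8,10}
'b' @ 3: {7,9,11,12}
'b' @ 4: {13}  (accept∈set)
final: {13}; accept 13 in set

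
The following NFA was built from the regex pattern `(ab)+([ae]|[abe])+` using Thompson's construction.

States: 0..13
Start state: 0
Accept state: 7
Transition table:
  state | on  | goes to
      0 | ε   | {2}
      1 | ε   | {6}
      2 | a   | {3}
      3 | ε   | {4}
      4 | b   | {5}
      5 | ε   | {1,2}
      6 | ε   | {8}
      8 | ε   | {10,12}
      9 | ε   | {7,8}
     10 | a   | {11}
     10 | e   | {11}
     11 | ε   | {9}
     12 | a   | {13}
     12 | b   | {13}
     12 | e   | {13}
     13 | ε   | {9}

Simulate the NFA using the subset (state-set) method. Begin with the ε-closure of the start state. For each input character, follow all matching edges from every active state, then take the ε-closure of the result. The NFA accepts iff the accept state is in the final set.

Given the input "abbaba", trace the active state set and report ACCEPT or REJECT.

Answer: ACCEPT

Trace:
start: ε-closure({0}) = {0,2}
'a' @ 1: {3,4}
'b' @ 2: {1,2,5,6,8,10,12}
'b' @ 3: {7,8,9,10,12,13}  ✓accept
'a' @ 4: {7,8,9,10,11,12,13}  ✓accept
'b' @ 5: {7,8,9,10,12,13}  ✓accept
'a' @ 6: {7,8,9,10,11,12,13}  ✓accept
final: {7,8,9,10,11,12,13}; accept 7 in set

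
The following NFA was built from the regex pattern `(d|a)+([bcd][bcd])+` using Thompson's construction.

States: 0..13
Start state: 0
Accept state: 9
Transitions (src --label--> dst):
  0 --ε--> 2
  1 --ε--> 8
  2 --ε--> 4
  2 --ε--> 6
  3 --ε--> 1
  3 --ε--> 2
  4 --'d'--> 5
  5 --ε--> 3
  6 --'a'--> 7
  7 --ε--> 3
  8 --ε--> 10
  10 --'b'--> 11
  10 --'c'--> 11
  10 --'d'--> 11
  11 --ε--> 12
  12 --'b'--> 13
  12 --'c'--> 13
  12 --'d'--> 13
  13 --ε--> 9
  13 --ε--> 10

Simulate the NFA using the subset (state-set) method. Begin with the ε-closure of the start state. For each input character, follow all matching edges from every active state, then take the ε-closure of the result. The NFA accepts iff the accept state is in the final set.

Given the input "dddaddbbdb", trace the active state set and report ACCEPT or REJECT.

Answer: ACCEPT

Derivation:
start: ε-closure({0}) = {0,2,4,6}
'd' @ 1: {1,2,3,4,5,6,8,10}
'd' @ 2: {1,2,3,4,5,6,8,10,11,12}
'd' @ 3: {1,2,3,4,5,6,8,9,10,11,12,13}  ✓accept
'a' @ 4: {1,2,3,4,6,7,8,10}
'd' @ 5: {1,2,3,4,5,6,8,10,11,12}
'd' @ 6: {1,2,3,4,5,6,8,9,10,11,12,13}  ✓accept
'b' @ 7: {9,10,11,12,13}  ✓accept
'b' @ 8: {9,10,11,12,13}  ✓accept
'd' @ 9: {9,10,11,12,13}  ✓accept
'b' @ 10: {9,10,11,12,13}  ✓accept
after full input: {9,10,11,12,13}  (accept=9 in)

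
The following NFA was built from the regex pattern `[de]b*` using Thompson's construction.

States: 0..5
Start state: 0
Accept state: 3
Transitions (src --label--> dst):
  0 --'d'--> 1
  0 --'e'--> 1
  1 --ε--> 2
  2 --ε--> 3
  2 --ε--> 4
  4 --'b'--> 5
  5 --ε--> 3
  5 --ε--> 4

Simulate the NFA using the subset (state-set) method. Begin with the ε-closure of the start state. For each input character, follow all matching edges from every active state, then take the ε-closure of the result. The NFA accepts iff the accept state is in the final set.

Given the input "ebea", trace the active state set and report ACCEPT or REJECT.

Answer: REJECT

Steps:
start: ε-closure({0}) = {0}
'e' @ 1: {1,2,3,4}  ✓accept
'b' @ 2: {3,4,5}  ✓accept
'e' @ 3: {}  — no active states
rest 'a' ignored (set empty)
after full input: {}  (accept=3 not in)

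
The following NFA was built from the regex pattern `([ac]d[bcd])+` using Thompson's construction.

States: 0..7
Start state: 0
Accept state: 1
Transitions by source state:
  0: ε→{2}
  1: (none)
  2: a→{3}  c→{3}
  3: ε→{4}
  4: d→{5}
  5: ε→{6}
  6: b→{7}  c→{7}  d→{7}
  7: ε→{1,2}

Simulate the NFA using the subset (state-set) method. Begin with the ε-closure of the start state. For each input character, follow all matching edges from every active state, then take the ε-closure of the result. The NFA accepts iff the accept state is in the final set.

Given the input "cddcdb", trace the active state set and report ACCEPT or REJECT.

Answer: ACCEPT

Derivation:
initial (ε-close {0}): {0,2}
'c' @ 1: {3,4}
'd' @ 2: {5,6}
'd' @ 3: {1,2,7}  (accept∈set)
'c' @ 4: {3,4}
'd' @ 5: {5,6}
'b' @ 6: {1,2,7}  (accept∈set)
end set {1,2,7} — state 1 in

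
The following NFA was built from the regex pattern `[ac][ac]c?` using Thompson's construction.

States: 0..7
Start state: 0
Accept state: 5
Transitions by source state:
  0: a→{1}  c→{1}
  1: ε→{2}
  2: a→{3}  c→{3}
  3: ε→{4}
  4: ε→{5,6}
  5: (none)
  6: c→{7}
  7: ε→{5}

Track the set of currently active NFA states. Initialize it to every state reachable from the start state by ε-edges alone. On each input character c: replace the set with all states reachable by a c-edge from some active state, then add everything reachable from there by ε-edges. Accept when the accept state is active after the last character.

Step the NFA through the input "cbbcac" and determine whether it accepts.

Answer: REJECT

Derivation:
initial (ε-close {0}): {0}
'c' @ 1: {1,2}
'b' @ 2: {}  — dead — no transitions
rest 'bcac' ignored (set empty)
after full input: {}  (accept=5 not in)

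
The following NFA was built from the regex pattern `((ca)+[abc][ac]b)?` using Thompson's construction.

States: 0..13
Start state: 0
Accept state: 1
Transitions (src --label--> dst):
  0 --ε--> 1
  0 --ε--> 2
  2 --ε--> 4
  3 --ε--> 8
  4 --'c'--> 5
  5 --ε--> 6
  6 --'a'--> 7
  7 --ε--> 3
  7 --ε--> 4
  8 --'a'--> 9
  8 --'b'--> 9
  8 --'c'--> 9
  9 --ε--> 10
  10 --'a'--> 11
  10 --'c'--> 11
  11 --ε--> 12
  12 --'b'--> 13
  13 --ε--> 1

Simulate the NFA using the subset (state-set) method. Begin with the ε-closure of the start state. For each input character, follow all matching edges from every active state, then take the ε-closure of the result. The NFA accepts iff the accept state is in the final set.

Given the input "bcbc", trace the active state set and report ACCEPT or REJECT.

initial (ε-close {0}): {0,1,2,4}
'b' @ 1: {}  — no active states
rest 'cbc' ignored (set empty)
end set {} — state 1 not in

Answer: REJECT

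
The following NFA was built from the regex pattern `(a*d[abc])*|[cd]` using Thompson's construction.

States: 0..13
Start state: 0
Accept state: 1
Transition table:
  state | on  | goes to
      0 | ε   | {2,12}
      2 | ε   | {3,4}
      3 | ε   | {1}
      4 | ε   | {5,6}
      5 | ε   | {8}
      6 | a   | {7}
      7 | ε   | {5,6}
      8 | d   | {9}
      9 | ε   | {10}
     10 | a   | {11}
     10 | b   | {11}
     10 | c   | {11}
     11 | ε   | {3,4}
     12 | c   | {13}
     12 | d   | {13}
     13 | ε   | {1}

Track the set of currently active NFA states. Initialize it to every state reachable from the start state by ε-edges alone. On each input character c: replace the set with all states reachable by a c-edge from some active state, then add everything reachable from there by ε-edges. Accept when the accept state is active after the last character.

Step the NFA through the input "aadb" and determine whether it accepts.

Answer: ACCEPT

Trace:
S₀ = ε-closure({0}) = {0,1,2,3,4,5,6,8,12}
'a' @ 1: {5,6,7,8}
'a' @ 2: {5,6,7,8}
'd' @ 3: {9,10}
'b' @ 4: {1,3,4,5,6,8,11}  [accepting]
final: {1,3,4,5,6,8,11}; accept 1 in set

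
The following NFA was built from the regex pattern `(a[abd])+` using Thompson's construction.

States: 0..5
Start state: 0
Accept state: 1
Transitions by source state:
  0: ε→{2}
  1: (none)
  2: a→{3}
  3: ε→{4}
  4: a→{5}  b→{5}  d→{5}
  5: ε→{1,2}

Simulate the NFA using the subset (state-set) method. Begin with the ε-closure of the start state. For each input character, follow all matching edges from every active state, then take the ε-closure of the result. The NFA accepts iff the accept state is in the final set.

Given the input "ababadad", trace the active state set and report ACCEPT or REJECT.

Answer: ACCEPT

Steps:
S₀ = ε-closure({0}) = {0,2}
'a' @ 1: {3,4}
'b' @ 2: {1,2,5}  (accept∈set)
'a' @ 3: {3,4}
'b' @ 4: {1,2,5}  (accept∈set)
'a' @ 5: {3,4}
'd' @ 6: {1,2,5}  (accept∈set)
'a' @ 7: {3,4}
'd' @ 8: {1,2,5}  (accept∈set)
final: {1,2,5}; accept 1 in set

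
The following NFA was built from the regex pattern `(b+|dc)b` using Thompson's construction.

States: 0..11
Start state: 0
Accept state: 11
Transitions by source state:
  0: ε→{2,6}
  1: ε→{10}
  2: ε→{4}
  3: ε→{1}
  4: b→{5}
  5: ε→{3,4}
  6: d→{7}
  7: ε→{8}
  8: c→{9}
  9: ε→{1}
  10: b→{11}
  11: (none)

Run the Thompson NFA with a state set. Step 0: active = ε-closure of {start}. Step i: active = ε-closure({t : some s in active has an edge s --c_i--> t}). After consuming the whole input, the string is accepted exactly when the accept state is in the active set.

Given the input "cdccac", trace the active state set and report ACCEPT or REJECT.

Answer: REJECT

Steps:
initial (ε-close {0}): {0,2,4,6}
'c' @ 1: {}  — dead — no transitions
rest 'dccac' ignored (set empty)
final: {}; accept 11 not in set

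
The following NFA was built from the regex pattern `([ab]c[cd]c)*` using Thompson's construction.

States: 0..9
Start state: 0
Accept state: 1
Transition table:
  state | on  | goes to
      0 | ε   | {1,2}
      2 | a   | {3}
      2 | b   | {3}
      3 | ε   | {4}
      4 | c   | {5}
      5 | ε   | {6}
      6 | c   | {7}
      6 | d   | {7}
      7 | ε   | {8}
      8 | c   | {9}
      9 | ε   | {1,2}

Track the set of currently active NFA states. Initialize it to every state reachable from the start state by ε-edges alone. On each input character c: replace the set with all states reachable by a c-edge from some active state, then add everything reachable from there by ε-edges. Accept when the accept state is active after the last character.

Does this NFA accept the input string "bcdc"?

Answer: ACCEPT

Steps:
initial (ε-close {0}): {0,1,2}
'b' @ 1: {3,4}
'c' @ 2: {5,6}
'd' @ 3: {7,8}
'c' @ 4: {1,2,9}  (accept∈set)
end set {1,2,9} — state 1 in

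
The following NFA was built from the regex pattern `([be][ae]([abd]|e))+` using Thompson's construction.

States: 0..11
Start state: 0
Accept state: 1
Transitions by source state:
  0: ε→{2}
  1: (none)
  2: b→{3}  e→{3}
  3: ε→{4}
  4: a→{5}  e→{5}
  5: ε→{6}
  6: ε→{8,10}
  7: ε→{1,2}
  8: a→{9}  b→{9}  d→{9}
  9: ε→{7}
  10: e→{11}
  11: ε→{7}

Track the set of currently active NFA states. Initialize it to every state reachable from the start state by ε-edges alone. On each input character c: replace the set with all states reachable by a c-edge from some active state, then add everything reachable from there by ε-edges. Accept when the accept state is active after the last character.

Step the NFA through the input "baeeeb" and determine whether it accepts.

Answer: ACCEPT

Derivation:
S₀ = ε-closure({0}) = {0,2}
'b' @ 1: {3,4}
'a' @ 2: {5,6,8,10}
'e' @ 3: {1,2,7,11}  ✓accept
'e' @ 4: {3,4}
'e' @ 5: {5,6,8,10}
'b' @ 6: {1,2,7,9}  ✓accept
final: {1,2,7,9}; accept 1 in set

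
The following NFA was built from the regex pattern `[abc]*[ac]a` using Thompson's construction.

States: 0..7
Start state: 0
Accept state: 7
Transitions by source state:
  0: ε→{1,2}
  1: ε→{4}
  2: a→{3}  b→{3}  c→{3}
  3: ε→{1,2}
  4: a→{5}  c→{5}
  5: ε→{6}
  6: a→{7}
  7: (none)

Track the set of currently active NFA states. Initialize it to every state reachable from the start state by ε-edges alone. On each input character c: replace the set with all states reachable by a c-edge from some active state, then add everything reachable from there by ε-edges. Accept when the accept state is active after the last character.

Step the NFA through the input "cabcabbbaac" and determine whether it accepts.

start: ε-closure({0}) = {0,1,2,4}
'c' @ 1: {1,2,3,4,5,6}
'a' @ 2: {1,2,3,4,5,6,7}  ✓accept
'b' @ 3: {1,2,3,4}
'c' @ 4: {1,2,3,4,5,6}
'a' @ 5: {1,2,3,4,5,6,7}  ✓accept
'b' @ 6: {1,2,3,4}
'b' @ 7: {1,2,3,4}
'b' @ 8: {1,2,3,4}
'a' @ 9: {1,2,3,4,5,6}
'a' @ 10: {1,2,3,4,5,6,7}  ✓accept
'c' @ 11: {1,2,3,4,5,6}
after full input: {1,2,3,4,5,6}  (accept=7 not in)

Answer: REJECT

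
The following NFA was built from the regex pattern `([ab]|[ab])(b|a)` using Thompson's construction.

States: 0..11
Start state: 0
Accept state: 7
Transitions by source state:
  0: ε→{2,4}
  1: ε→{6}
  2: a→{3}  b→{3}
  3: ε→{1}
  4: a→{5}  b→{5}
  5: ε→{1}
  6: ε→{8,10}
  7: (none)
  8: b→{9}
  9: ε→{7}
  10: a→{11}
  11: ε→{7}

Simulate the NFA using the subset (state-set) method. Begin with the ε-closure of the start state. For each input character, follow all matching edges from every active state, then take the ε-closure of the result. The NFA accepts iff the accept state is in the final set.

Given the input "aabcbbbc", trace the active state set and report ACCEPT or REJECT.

Answer: REJECT

Trace:
initial (ε-close {0}): {0,2,4}
'a' @ 1: {1,3,5,6,8,10}
'a' @ 2: {7,11}  ✓accept
'b' @ 3: {}  — no active states
rest 'cbbbc' ignored (set empty)
final: {}; accept 7 not in set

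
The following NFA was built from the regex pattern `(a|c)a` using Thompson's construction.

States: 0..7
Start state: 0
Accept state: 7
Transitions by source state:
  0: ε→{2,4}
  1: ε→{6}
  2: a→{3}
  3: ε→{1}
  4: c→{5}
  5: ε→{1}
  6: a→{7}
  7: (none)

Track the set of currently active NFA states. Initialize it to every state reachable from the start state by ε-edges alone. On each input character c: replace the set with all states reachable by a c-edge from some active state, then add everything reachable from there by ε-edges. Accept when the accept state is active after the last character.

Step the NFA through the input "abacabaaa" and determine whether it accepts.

Answer: REJECT

Trace:
initial (ε-close {0}): {0,2,4}
'a' @ 1: {1,3,6}
'b' @ 2: {}  — dead — no transitions
rest 'acabaaa' ignored (set empty)
after full input: {}  (accept=7 not in)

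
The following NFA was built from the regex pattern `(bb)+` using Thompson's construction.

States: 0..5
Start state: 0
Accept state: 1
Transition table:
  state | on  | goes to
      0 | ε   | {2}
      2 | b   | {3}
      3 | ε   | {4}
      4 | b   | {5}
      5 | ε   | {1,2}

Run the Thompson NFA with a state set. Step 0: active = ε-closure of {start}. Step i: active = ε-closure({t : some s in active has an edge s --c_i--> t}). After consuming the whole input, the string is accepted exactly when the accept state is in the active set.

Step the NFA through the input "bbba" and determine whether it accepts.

Answer: REJECT

Steps:
start: ε-closure({0}) = {0,2}
'b' @ 1: {3,4}
'b' @ 2: {1,2,5}  (accept∈set)
'b' @ 3: {3,4}
'a' @ 4: {}  — state set empty
after full input: {}  (accept=1 not in)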